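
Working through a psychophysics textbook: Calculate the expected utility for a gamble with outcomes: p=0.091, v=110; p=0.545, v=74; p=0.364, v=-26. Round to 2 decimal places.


EU = sum(p_i * v_i)
0.091 * 110 = 10.01
0.545 * 74 = 40.33
0.364 * -26 = -9.464
EU = 10.01 + 40.33 + -9.464
= 40.88


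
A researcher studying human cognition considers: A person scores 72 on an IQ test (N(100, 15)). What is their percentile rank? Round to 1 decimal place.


z = (IQ - mean) / SD
z = (72 - 100) / 15 = -1.8667
Percentile = Phi(-1.8667) * 100
Phi(-1.8667) = 0.030972
= 3.1


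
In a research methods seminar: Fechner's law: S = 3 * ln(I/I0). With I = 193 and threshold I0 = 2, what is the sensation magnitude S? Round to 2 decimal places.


S = 3 * ln(193/2)
I/I0 = 96.5
ln(96.5) = 4.5695
S = 3 * 4.5695
= 13.71


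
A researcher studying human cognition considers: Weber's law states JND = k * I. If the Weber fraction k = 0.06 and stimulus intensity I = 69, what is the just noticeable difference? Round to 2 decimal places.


JND = k * I
JND = 0.06 * 69
= 4.14


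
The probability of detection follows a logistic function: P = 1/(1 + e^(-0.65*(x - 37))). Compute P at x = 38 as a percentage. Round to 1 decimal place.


P(x) = 1/(1 + e^(-0.65*(38 - 37)))
Exponent = -0.65 * 1 = -0.65
e^(-0.65) = 0.522046
P = 1/(1 + 0.522046) = 0.65701
Percentage = 65.7


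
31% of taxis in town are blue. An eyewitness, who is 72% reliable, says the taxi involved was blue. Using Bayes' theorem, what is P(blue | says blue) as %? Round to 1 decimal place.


P(blue | says blue) = P(says blue | blue)*P(blue) / [P(says blue | blue)*P(blue) + P(says blue | not blue)*P(not blue)]
Numerator = 0.72 * 0.31 = 0.2232
False identification = 0.28 * 0.69 = 0.1932
P = 0.2232 / (0.2232 + 0.1932)
= 0.2232 / 0.4164
As percentage = 53.6


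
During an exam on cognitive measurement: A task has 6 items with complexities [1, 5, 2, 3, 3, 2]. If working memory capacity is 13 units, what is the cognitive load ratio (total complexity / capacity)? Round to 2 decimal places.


Total complexity = 1 + 5 + 2 + 3 + 3 + 2 = 16
Load = total / capacity = 16 / 13
= 1.23


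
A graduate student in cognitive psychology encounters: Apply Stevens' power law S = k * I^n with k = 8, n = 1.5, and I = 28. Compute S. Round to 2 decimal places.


S = 8 * 28^1.5
28^1.5 = 148.1621
S = 8 * 148.1621
= 1185.30


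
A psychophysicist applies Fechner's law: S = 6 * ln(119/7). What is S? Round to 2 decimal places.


S = 6 * ln(119/7)
I/I0 = 17.0
ln(17.0) = 2.8332
S = 6 * 2.8332
= 17.00


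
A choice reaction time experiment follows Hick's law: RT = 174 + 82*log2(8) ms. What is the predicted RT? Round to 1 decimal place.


RT = 174 + 82 * log2(8)
log2(8) = 3.0
RT = 174 + 82 * 3.0
= 174 + 246.0
= 420.0 ms


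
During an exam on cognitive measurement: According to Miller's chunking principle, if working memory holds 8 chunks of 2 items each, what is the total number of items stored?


Total items = chunks * items_per_chunk
= 8 * 2
= 16


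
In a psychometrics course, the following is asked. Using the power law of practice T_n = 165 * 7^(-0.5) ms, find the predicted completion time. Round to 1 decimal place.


T_n = 165 * 7^(-0.5)
7^(-0.5) = 0.377964
T_n = 165 * 0.377964
= 62.4 ms


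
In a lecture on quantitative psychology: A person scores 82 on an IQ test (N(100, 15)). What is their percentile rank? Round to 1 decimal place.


z = (IQ - mean) / SD
z = (82 - 100) / 15 = -1.2
Percentile = Phi(-1.2) * 100
Phi(-1.2) = 0.11507
= 11.5


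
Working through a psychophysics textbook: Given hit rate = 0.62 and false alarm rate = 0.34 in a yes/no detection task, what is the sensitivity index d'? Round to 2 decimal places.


d' = z(HR) - z(FAR)
z(0.62) = 0.3055
z(0.34) = -0.4125
d' = 0.3055 - -0.4125
= 0.72


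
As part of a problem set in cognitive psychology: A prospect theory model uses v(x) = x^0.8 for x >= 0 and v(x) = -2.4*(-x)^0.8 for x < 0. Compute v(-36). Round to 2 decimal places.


Since x = -36 < 0, use v(x) = -lambda*(-x)^alpha
(-x) = 36
36^0.8 = 17.5809
v(-36) = -2.4 * 17.5809
= -42.19


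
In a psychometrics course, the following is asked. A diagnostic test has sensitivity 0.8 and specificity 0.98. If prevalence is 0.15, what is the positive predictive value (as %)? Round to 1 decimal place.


PPV = (sens * prev) / (sens * prev + (1-spec) * (1-prev))
Numerator = 0.8 * 0.15 = 0.12
P(positive and no disease) = (1 - spec) * (1 - prev) = (1 - 0.98) * (1 - 0.15) = 0.017
Denominator = 0.12 + 0.017 = 0.137
PPV = 0.12 / 0.137 = 0.875912
As percentage = 87.6


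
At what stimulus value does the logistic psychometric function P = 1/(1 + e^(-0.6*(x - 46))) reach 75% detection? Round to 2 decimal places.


At P = 0.75: 0.75 = 1/(1 + e^(-k*(x-x0)))
Solving: e^(-k*(x-x0)) = 1/3
x = x0 + ln(3)/k
ln(3) = 1.0986
x = 46 + 1.0986/0.6
= 46 + 1.831
= 47.83


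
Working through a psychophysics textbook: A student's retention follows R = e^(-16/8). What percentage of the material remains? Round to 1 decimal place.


R = e^(-t/S)
-t/S = -16/8 = -2.0
R = e^(-2.0) = 0.135335
Percentage = 0.135335 * 100
= 13.5


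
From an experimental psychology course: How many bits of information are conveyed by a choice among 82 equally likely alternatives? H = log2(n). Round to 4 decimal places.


H = log2(n)
H = log2(82)
= 6.3576


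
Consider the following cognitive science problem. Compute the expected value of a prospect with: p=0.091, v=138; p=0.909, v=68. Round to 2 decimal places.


EU = sum(p_i * v_i)
0.091 * 138 = 12.558
0.909 * 68 = 61.812
EU = 12.558 + 61.812
= 74.37


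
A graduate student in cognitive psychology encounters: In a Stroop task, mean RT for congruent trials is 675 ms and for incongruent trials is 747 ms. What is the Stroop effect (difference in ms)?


Stroop effect = RT(incongruent) - RT(congruent)
= 747 - 675
= 72 ms


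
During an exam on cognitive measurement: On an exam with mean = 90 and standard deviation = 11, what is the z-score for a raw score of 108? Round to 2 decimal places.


z = (X - mu) / sigma
= (108 - 90) / 11
= 18 / 11
= 1.64


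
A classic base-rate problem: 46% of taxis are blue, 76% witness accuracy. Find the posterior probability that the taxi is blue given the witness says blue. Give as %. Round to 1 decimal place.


P(blue | says blue) = P(says blue | blue)*P(blue) / [P(says blue | blue)*P(blue) + P(says blue | not blue)*P(not blue)]
Numerator = 0.76 * 0.46 = 0.3496
False identification = 0.24 * 0.54 = 0.1296
P = 0.3496 / (0.3496 + 0.1296)
= 0.3496 / 0.4792
As percentage = 73.0


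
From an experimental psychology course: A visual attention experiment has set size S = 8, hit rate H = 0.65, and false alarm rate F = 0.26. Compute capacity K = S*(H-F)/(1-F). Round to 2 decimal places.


K = S * (H - F) / (1 - F)
H - F = 0.39
1 - F = 0.74
K = 8 * 0.39 / 0.74
= 4.22


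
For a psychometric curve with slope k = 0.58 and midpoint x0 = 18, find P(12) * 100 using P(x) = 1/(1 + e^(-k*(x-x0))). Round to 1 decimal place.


P(x) = 1/(1 + e^(-0.58*(12 - 18)))
Exponent = -0.58 * -6 = 3.48
e^(3.48) = 32.459722
P = 1/(1 + 32.459722) = 0.029887
Percentage = 3.0


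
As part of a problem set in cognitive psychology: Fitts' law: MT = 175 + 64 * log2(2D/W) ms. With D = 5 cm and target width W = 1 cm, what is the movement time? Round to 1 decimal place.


MT = 175 + 64 * log2(2*5/1)
2D/W = 10.0
log2(10.0) = 3.3219
MT = 175 + 64 * 3.3219
= 387.6 ms


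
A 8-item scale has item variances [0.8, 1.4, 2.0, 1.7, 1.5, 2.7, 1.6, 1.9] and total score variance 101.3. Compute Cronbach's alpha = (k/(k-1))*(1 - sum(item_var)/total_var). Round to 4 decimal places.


alpha = (k/(k-1)) * (1 - sum(s_i^2)/s_total^2)
sum(item variances) = 13.6
k/(k-1) = 8/7 = 1.142857
1 - 13.6/101.3 = 1 - 0.134255 = 0.865745
alpha = 1.142857 * 0.865745
= 0.9894


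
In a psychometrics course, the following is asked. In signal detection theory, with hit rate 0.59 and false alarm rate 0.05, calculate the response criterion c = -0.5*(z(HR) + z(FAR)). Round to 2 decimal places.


c = -0.5 * (z(HR) + z(FAR))
z(0.59) = 0.2275
z(0.05) = -1.6449
c = -0.5 * (0.2275 + -1.6449)
= -0.5 * -1.4174
= 0.71


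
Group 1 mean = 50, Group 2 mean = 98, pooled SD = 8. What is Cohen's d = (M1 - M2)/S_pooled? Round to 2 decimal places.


Cohen's d = (M1 - M2) / S_pooled
= (50 - 98) / 8
= -48 / 8
= -6.00


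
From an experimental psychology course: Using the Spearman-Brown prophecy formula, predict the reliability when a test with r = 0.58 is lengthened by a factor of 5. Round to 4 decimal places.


r_new = n*r / (1 + (n-1)*r)
Numerator = 5 * 0.58 = 2.9
Denominator = 1 + 4 * 0.58 = 3.32
r_new = 2.9 / 3.32
= 0.8735


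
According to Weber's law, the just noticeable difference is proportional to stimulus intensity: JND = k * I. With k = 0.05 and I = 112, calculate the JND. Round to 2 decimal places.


JND = k * I
JND = 0.05 * 112
= 5.60


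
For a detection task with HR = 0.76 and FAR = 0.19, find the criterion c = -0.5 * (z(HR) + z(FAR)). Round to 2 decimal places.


c = -0.5 * (z(HR) + z(FAR))
z(0.76) = 0.7063
z(0.19) = -0.8779
c = -0.5 * (0.7063 + -0.8779)
= -0.5 * -0.1716
= 0.09


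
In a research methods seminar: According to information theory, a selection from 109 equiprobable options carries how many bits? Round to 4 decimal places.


H = log2(n)
H = log2(109)
= 6.7682


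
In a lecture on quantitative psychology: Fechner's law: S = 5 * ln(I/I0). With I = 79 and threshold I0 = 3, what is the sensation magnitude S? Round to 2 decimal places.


S = 5 * ln(79/3)
I/I0 = 26.333333
ln(26.333333) = 3.2708
S = 5 * 3.2708
= 16.35


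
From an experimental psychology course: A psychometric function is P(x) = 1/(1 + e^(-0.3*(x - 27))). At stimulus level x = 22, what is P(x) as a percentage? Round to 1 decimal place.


P(x) = 1/(1 + e^(-0.3*(22 - 27)))
Exponent = -0.3 * -5 = 1.5
e^(1.5) = 4.481689
P = 1/(1 + 4.481689) = 0.182426
Percentage = 18.2


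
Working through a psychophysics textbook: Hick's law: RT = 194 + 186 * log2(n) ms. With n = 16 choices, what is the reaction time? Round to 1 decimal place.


RT = 194 + 186 * log2(16)
log2(16) = 4.0
RT = 194 + 186 * 4.0
= 194 + 744.0
= 938.0 ms


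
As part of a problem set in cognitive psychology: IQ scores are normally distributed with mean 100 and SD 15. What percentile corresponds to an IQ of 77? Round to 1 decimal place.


z = (IQ - mean) / SD
z = (77 - 100) / 15 = -1.5333
Percentile = Phi(-1.5333) * 100
Phi(-1.5333) = 0.062601
= 6.3


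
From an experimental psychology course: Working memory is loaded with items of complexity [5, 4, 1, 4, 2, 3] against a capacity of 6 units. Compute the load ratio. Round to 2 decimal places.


Total complexity = 5 + 4 + 1 + 4 + 2 + 3 = 19
Load = total / capacity = 19 / 6
= 3.17


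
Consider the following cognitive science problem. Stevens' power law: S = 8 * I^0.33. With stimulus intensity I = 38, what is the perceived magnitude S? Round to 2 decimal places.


S = 8 * 38^0.33
38^0.33 = 3.3215
S = 8 * 3.3215
= 26.57


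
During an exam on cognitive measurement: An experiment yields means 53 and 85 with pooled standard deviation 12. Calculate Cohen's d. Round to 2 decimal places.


Cohen's d = (M1 - M2) / S_pooled
= (53 - 85) / 12
= -32 / 12
= -2.67


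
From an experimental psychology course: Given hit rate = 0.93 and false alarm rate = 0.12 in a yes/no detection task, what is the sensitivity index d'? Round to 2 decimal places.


d' = z(HR) - z(FAR)
z(0.93) = 1.4758
z(0.12) = -1.175
d' = 1.4758 - -1.175
= 2.65


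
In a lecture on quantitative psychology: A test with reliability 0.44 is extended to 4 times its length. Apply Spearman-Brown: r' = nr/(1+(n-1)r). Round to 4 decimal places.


r_new = n*r / (1 + (n-1)*r)
Numerator = 4 * 0.44 = 1.76
Denominator = 1 + 3 * 0.44 = 2.32
r_new = 1.76 / 2.32
= 0.7586


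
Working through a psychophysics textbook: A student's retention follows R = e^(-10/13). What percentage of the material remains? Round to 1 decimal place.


R = e^(-t/S)
-t/S = -10/13 = -0.769231
R = e^(-0.769231) = 0.463369
Percentage = 0.463369 * 100
= 46.3


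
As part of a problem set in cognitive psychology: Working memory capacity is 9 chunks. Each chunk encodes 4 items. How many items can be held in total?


Total items = chunks * items_per_chunk
= 9 * 4
= 36


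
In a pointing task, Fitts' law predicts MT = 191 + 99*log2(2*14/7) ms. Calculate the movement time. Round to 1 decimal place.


MT = 191 + 99 * log2(2*14/7)
2D/W = 4.0
log2(4.0) = 2.0
MT = 191 + 99 * 2.0
= 389.0 ms


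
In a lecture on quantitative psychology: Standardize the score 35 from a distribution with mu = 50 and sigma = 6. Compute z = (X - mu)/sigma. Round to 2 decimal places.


z = (X - mu) / sigma
= (35 - 50) / 6
= -15 / 6
= -2.50


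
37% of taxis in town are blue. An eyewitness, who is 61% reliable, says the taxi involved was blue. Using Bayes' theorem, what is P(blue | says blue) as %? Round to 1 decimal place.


P(blue | says blue) = P(says blue | blue)*P(blue) / [P(says blue | blue)*P(blue) + P(says blue | not blue)*P(not blue)]
Numerator = 0.61 * 0.37 = 0.2257
False identification = 0.39 * 0.63 = 0.2457
P = 0.2257 / (0.2257 + 0.2457)
= 0.2257 / 0.4714
As percentage = 47.9


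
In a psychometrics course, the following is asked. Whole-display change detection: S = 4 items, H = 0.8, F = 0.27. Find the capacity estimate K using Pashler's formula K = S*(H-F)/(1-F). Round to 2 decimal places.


K = S * (H - F) / (1 - F)
H - F = 0.53
1 - F = 0.73
K = 4 * 0.53 / 0.73
= 2.90


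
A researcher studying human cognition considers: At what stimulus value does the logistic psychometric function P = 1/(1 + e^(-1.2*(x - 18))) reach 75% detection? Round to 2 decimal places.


At P = 0.75: 0.75 = 1/(1 + e^(-k*(x-x0)))
Solving: e^(-k*(x-x0)) = 1/3
x = x0 + ln(3)/k
ln(3) = 1.0986
x = 18 + 1.0986/1.2
= 18 + 0.9155
= 18.92


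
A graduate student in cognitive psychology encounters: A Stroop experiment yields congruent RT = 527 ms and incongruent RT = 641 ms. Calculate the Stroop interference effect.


Stroop effect = RT(incongruent) - RT(congruent)
= 641 - 527
= 114 ms


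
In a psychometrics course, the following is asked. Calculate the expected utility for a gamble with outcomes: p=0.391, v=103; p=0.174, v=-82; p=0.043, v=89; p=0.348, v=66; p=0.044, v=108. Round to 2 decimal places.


EU = sum(p_i * v_i)
0.391 * 103 = 40.273
0.174 * -82 = -14.268
0.043 * 89 = 3.827
0.348 * 66 = 22.968
0.044 * 108 = 4.752
EU = 40.273 + -14.268 + 3.827 + 22.968 + 4.752
= 57.55


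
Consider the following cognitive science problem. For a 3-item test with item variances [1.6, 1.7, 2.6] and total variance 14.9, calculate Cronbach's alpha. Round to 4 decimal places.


alpha = (k/(k-1)) * (1 - sum(s_i^2)/s_total^2)
sum(item variances) = 5.9
k/(k-1) = 3/2 = 1.5
1 - 5.9/14.9 = 1 - 0.395973 = 0.604027
alpha = 1.5 * 0.604027
= 0.9060


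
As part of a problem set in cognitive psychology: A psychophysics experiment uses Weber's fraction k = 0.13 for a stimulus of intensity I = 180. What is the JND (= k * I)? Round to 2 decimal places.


JND = k * I
JND = 0.13 * 180
= 23.40


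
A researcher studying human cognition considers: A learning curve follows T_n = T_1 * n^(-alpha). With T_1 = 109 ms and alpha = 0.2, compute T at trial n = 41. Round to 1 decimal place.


T_n = 109 * 41^(-0.2)
41^(-0.2) = 0.475821
T_n = 109 * 0.475821
= 51.9 ms


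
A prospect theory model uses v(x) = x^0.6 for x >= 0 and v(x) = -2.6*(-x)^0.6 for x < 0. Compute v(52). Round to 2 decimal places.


Since x = 52 >= 0, use v(x) = x^0.6
52^0.6 = 10.7054
v(52) = 10.71


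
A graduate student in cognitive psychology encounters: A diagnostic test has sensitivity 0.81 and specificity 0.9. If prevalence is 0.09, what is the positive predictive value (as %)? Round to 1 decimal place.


PPV = (sens * prev) / (sens * prev + (1-spec) * (1-prev))
Numerator = 0.81 * 0.09 = 0.0729
P(positive and no disease) = (1 - spec) * (1 - prev) = (1 - 0.9) * (1 - 0.09) = 0.091
Denominator = 0.0729 + 0.091 = 0.1639
PPV = 0.0729 / 0.1639 = 0.444783
As percentage = 44.5


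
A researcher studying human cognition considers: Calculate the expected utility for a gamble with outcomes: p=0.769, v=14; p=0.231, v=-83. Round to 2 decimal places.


EU = sum(p_i * v_i)
0.769 * 14 = 10.766
0.231 * -83 = -19.173
EU = 10.766 + -19.173
= -8.41


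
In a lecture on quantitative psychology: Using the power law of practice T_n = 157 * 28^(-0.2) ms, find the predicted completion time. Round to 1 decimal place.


T_n = 157 * 28^(-0.2)
28^(-0.2) = 0.513533
T_n = 157 * 0.513533
= 80.6 ms


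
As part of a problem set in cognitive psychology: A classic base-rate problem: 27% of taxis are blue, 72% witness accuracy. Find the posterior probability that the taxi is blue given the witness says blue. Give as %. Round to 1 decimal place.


P(blue | says blue) = P(says blue | blue)*P(blue) / [P(says blue | blue)*P(blue) + P(says blue | not blue)*P(not blue)]
Numerator = 0.72 * 0.27 = 0.1944
False identification = 0.28 * 0.73 = 0.2044
P = 0.1944 / (0.1944 + 0.2044)
= 0.1944 / 0.3988
As percentage = 48.7


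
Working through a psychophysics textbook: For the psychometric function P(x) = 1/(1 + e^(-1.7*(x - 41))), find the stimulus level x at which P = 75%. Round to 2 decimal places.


At P = 0.75: 0.75 = 1/(1 + e^(-k*(x-x0)))
Solving: e^(-k*(x-x0)) = 1/3
x = x0 + ln(3)/k
ln(3) = 1.0986
x = 41 + 1.0986/1.7
= 41 + 0.6462
= 41.65


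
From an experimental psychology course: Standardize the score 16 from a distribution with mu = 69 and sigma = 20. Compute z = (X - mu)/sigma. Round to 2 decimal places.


z = (X - mu) / sigma
= (16 - 69) / 20
= -53 / 20
= -2.65


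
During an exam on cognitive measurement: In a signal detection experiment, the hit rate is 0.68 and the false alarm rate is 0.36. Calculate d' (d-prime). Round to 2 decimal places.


d' = z(HR) - z(FAR)
z(0.68) = 0.4677
z(0.36) = -0.3585
d' = 0.4677 - -0.3585
= 0.83


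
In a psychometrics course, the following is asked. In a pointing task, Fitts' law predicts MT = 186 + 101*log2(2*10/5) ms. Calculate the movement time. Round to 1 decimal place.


MT = 186 + 101 * log2(2*10/5)
2D/W = 4.0
log2(4.0) = 2.0
MT = 186 + 101 * 2.0
= 388.0 ms


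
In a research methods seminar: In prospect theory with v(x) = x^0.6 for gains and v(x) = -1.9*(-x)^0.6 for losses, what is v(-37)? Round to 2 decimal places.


Since x = -37 < 0, use v(x) = -lambda*(-x)^alpha
(-x) = 37
37^0.6 = 8.7281
v(-37) = -1.9 * 8.7281
= -16.58


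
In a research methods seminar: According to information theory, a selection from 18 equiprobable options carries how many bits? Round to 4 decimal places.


H = log2(n)
H = log2(18)
= 4.1699


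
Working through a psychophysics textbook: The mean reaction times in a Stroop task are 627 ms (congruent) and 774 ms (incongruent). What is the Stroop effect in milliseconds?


Stroop effect = RT(incongruent) - RT(congruent)
= 774 - 627
= 147 ms


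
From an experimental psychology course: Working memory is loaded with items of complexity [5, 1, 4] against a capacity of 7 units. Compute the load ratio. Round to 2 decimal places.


Total complexity = 5 + 1 + 4 = 10
Load = total / capacity = 10 / 7
= 1.43


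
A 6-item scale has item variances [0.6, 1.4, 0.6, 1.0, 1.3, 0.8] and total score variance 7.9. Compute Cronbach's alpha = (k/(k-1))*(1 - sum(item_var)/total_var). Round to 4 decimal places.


alpha = (k/(k-1)) * (1 - sum(s_i^2)/s_total^2)
sum(item variances) = 5.7
k/(k-1) = 6/5 = 1.2
1 - 5.7/7.9 = 1 - 0.721519 = 0.278481
alpha = 1.2 * 0.278481
= 0.3342


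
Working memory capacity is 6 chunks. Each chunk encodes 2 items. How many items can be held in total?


Total items = chunks * items_per_chunk
= 6 * 2
= 12


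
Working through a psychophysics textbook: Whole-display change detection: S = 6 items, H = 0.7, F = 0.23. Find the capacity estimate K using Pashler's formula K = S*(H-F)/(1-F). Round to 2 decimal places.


K = S * (H - F) / (1 - F)
H - F = 0.47
1 - F = 0.77
K = 6 * 0.47 / 0.77
= 3.66


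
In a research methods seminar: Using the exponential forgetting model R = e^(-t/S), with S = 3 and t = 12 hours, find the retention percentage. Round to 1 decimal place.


R = e^(-t/S)
-t/S = -12/3 = -4.0
R = e^(-4.0) = 0.018316
Percentage = 0.018316 * 100
= 1.8


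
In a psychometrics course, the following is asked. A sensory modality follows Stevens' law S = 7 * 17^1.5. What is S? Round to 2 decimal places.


S = 7 * 17^1.5
17^1.5 = 70.0928
S = 7 * 70.0928
= 490.65


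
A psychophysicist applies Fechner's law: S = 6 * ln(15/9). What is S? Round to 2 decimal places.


S = 6 * ln(15/9)
I/I0 = 1.666667
ln(1.666667) = 0.5108
S = 6 * 0.5108
= 3.06


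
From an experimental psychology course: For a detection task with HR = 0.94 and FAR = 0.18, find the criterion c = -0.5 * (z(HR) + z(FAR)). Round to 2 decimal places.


c = -0.5 * (z(HR) + z(FAR))
z(0.94) = 1.5548
z(0.18) = -0.9154
c = -0.5 * (1.5548 + -0.9154)
= -0.5 * 0.6394
= -0.32


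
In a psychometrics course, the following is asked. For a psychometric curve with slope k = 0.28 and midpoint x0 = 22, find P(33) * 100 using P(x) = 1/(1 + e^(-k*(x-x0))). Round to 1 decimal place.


P(x) = 1/(1 + e^(-0.28*(33 - 22)))
Exponent = -0.28 * 11 = -3.08
e^(-3.08) = 0.045959
P = 1/(1 + 0.045959) = 0.95606
Percentage = 95.6


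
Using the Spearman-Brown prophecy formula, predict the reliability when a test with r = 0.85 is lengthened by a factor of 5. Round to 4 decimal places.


r_new = n*r / (1 + (n-1)*r)
Numerator = 5 * 0.85 = 4.25
Denominator = 1 + 4 * 0.85 = 4.4
r_new = 4.25 / 4.4
= 0.9659


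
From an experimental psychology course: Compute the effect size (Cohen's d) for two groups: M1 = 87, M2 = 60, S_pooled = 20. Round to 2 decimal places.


Cohen's d = (M1 - M2) / S_pooled
= (87 - 60) / 20
= 27 / 20
= 1.35


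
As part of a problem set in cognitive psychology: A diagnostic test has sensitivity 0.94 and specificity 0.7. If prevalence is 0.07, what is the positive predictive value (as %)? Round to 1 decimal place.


PPV = (sens * prev) / (sens * prev + (1-spec) * (1-prev))
Numerator = 0.94 * 0.07 = 0.0658
P(positive and no disease) = (1 - spec) * (1 - prev) = (1 - 0.7) * (1 - 0.07) = 0.279
Denominator = 0.0658 + 0.279 = 0.3448
PPV = 0.0658 / 0.3448 = 0.190835
As percentage = 19.1


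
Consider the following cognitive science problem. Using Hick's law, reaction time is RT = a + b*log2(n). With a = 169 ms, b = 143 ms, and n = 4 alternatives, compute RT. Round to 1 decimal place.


RT = 169 + 143 * log2(4)
log2(4) = 2.0
RT = 169 + 143 * 2.0
= 169 + 286.0
= 455.0 ms


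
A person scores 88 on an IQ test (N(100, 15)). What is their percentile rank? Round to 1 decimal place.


z = (IQ - mean) / SD
z = (88 - 100) / 15 = -0.8
Percentile = Phi(-0.8) * 100
Phi(-0.8) = 0.211855
= 21.2


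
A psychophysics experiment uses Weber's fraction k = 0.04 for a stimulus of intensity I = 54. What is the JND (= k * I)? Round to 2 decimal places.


JND = k * I
JND = 0.04 * 54
= 2.16


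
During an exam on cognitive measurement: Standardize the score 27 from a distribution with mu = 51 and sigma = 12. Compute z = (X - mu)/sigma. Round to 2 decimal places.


z = (X - mu) / sigma
= (27 - 51) / 12
= -24 / 12
= -2.00


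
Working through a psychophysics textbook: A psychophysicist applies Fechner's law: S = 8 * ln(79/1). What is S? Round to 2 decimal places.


S = 8 * ln(79/1)
I/I0 = 79.0
ln(79.0) = 4.3694
S = 8 * 4.3694
= 34.96


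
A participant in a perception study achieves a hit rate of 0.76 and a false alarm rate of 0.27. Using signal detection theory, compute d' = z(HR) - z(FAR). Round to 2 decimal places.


d' = z(HR) - z(FAR)
z(0.76) = 0.7063
z(0.27) = -0.6128
d' = 0.7063 - -0.6128
= 1.32


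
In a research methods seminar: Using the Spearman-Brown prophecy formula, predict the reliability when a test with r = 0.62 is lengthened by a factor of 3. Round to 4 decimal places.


r_new = n*r / (1 + (n-1)*r)
Numerator = 3 * 0.62 = 1.86
Denominator = 1 + 2 * 0.62 = 2.24
r_new = 1.86 / 2.24
= 0.8304


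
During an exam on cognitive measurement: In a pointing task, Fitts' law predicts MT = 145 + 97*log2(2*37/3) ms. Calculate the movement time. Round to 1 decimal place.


MT = 145 + 97 * log2(2*37/3)
2D/W = 24.666667
log2(24.666667) = 4.6245
MT = 145 + 97 * 4.6245
= 593.6 ms


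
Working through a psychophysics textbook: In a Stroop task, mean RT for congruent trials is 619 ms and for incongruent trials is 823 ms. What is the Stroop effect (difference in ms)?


Stroop effect = RT(incongruent) - RT(congruent)
= 823 - 619
= 204 ms


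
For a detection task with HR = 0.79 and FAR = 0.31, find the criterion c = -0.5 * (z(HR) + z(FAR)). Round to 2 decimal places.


c = -0.5 * (z(HR) + z(FAR))
z(0.79) = 0.8064
z(0.31) = -0.4959
c = -0.5 * (0.8064 + -0.4959)
= -0.5 * 0.3105
= -0.16


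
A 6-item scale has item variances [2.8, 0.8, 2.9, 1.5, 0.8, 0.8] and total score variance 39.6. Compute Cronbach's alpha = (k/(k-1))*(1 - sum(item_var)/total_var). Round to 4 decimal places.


alpha = (k/(k-1)) * (1 - sum(s_i^2)/s_total^2)
sum(item variances) = 9.6
k/(k-1) = 6/5 = 1.2
1 - 9.6/39.6 = 1 - 0.242424 = 0.757576
alpha = 1.2 * 0.757576
= 0.9091


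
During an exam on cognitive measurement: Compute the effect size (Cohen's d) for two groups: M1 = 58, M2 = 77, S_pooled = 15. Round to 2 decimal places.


Cohen's d = (M1 - M2) / S_pooled
= (58 - 77) / 15
= -19 / 15
= -1.27


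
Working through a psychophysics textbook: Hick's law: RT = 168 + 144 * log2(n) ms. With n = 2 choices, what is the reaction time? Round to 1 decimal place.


RT = 168 + 144 * log2(2)
log2(2) = 1.0
RT = 168 + 144 * 1.0
= 168 + 144.0
= 312.0 ms


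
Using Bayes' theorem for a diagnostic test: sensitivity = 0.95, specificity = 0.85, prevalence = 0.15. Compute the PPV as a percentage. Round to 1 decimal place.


PPV = (sens * prev) / (sens * prev + (1-spec) * (1-prev))
Numerator = 0.95 * 0.15 = 0.1425
P(positive and no disease) = (1 - spec) * (1 - prev) = (1 - 0.85) * (1 - 0.15) = 0.1275
Denominator = 0.1425 + 0.1275 = 0.27
PPV = 0.1425 / 0.27 = 0.527778
As percentage = 52.8


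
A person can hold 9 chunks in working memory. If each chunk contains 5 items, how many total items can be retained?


Total items = chunks * items_per_chunk
= 9 * 5
= 45


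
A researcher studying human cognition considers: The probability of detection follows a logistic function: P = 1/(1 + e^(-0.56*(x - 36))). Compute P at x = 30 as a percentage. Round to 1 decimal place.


P(x) = 1/(1 + e^(-0.56*(30 - 36)))
Exponent = -0.56 * -6 = 3.36
e^(3.36) = 28.789191
P = 1/(1 + 28.789191) = 0.033569
Percentage = 3.4


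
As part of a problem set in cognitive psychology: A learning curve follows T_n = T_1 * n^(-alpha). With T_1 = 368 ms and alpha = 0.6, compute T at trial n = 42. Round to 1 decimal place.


T_n = 368 * 42^(-0.6)
42^(-0.6) = 0.106182
T_n = 368 * 0.106182
= 39.1 ms


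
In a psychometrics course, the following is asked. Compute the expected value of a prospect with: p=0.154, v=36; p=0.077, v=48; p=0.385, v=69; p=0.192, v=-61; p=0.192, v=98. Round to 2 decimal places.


EU = sum(p_i * v_i)
0.154 * 36 = 5.544
0.077 * 48 = 3.696
0.385 * 69 = 26.565
0.192 * -61 = -11.712
0.192 * 98 = 18.816
EU = 5.544 + 3.696 + 26.565 + -11.712 + 18.816
= 42.91


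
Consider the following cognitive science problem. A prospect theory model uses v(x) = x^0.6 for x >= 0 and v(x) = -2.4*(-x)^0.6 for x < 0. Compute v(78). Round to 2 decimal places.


Since x = 78 >= 0, use v(x) = x^0.6
78^0.6 = 13.6539
v(78) = 13.65


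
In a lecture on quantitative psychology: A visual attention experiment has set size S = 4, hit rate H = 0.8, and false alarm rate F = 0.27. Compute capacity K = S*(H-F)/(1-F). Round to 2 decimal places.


K = S * (H - F) / (1 - F)
H - F = 0.53
1 - F = 0.73
K = 4 * 0.53 / 0.73
= 2.90


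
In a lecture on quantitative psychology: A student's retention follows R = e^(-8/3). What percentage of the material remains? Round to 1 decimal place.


R = e^(-t/S)
-t/S = -8/3 = -2.666667
R = e^(-2.666667) = 0.069483
Percentage = 0.069483 * 100
= 6.9


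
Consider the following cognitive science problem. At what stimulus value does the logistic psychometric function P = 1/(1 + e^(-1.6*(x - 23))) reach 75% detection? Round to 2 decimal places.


At P = 0.75: 0.75 = 1/(1 + e^(-k*(x-x0)))
Solving: e^(-k*(x-x0)) = 1/3
x = x0 + ln(3)/k
ln(3) = 1.0986
x = 23 + 1.0986/1.6
= 23 + 0.6866
= 23.69


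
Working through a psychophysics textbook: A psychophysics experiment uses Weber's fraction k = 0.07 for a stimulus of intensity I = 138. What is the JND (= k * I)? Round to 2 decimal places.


JND = k * I
JND = 0.07 * 138
= 9.66


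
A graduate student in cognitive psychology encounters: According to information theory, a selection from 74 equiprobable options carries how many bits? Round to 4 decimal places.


H = log2(n)
H = log2(74)
= 6.2095


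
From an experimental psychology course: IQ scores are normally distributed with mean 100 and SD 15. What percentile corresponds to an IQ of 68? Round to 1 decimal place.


z = (IQ - mean) / SD
z = (68 - 100) / 15 = -2.1333
Percentile = Phi(-2.1333) * 100
Phi(-2.1333) = 0.01645
= 1.6


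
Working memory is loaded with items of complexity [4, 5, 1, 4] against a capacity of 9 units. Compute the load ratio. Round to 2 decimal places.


Total complexity = 4 + 5 + 1 + 4 = 14
Load = total / capacity = 14 / 9
= 1.56


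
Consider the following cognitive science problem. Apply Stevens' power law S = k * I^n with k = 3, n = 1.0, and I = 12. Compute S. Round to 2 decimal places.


S = 3 * 12^1.0
12^1.0 = 12.0
S = 3 * 12.0
= 36.00


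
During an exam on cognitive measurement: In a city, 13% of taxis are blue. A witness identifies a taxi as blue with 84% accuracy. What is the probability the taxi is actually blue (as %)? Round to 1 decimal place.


P(blue | says blue) = P(says blue | blue)*P(blue) / [P(says blue | blue)*P(blue) + P(says blue | not blue)*P(not blue)]
Numerator = 0.84 * 0.13 = 0.1092
False identification = 0.16 * 0.87 = 0.1392
P = 0.1092 / (0.1092 + 0.1392)
= 0.1092 / 0.2484
As percentage = 44.0


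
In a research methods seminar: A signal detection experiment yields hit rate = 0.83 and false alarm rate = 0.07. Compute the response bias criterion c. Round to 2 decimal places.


c = -0.5 * (z(HR) + z(FAR))
z(0.83) = 0.9542
z(0.07) = -1.4758
c = -0.5 * (0.9542 + -1.4758)
= -0.5 * -0.5216
= 0.26


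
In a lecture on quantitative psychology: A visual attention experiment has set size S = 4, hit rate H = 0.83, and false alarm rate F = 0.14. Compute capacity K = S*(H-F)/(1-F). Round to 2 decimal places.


K = S * (H - F) / (1 - F)
H - F = 0.69
1 - F = 0.86
K = 4 * 0.69 / 0.86
= 3.21


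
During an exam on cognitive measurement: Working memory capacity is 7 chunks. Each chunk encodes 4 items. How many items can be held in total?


Total items = chunks * items_per_chunk
= 7 * 4
= 28


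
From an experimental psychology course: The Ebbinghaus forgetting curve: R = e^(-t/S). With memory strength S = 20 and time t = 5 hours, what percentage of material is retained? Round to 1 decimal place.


R = e^(-t/S)
-t/S = -5/20 = -0.25
R = e^(-0.25) = 0.778801
Percentage = 0.778801 * 100
= 77.9


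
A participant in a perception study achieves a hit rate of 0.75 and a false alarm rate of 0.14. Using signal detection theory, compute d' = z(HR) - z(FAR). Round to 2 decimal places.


d' = z(HR) - z(FAR)
z(0.75) = 0.6745
z(0.14) = -1.0803
d' = 0.6745 - -1.0803
= 1.75


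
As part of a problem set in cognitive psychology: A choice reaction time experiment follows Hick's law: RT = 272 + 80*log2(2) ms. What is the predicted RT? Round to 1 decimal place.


RT = 272 + 80 * log2(2)
log2(2) = 1.0
RT = 272 + 80 * 1.0
= 272 + 80.0
= 352.0 ms


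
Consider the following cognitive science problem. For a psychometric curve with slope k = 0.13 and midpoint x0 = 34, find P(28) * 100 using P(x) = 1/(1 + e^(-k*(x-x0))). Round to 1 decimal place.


P(x) = 1/(1 + e^(-0.13*(28 - 34)))
Exponent = -0.13 * -6 = 0.78
e^(0.78) = 2.181472
P = 1/(1 + 2.181472) = 0.31432
Percentage = 31.4


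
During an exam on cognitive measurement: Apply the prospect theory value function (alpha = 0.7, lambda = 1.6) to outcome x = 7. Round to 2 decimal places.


Since x = 7 >= 0, use v(x) = x^0.7
7^0.7 = 3.9045
v(7) = 3.90


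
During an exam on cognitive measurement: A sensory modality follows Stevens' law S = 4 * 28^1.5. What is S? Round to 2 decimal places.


S = 4 * 28^1.5
28^1.5 = 148.1621
S = 4 * 148.1621
= 592.65


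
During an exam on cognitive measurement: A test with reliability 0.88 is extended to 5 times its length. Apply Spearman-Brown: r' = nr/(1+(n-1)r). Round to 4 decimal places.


r_new = n*r / (1 + (n-1)*r)
Numerator = 5 * 0.88 = 4.4
Denominator = 1 + 4 * 0.88 = 4.52
r_new = 4.4 / 4.52
= 0.9735


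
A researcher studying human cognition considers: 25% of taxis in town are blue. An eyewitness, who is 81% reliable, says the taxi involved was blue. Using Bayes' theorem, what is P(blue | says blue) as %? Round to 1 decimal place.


P(blue | says blue) = P(says blue | blue)*P(blue) / [P(says blue | blue)*P(blue) + P(says blue | not blue)*P(not blue)]
Numerator = 0.81 * 0.25 = 0.2025
False identification = 0.19 * 0.75 = 0.1425
P = 0.2025 / (0.2025 + 0.1425)
= 0.2025 / 0.345
As percentage = 58.7


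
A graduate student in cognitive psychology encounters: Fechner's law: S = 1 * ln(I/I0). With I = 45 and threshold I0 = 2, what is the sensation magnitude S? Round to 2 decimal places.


S = 1 * ln(45/2)
I/I0 = 22.5
ln(22.5) = 3.1135
S = 1 * 3.1135
= 3.11


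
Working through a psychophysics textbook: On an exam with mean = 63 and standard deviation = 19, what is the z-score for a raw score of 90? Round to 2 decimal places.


z = (X - mu) / sigma
= (90 - 63) / 19
= 27 / 19
= 1.42


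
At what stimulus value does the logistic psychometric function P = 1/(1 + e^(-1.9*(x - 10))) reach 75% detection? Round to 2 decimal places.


At P = 0.75: 0.75 = 1/(1 + e^(-k*(x-x0)))
Solving: e^(-k*(x-x0)) = 1/3
x = x0 + ln(3)/k
ln(3) = 1.0986
x = 10 + 1.0986/1.9
= 10 + 0.5782
= 10.58


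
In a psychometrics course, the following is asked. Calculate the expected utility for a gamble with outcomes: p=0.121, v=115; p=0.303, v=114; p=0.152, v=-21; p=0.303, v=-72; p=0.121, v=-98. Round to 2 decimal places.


EU = sum(p_i * v_i)
0.121 * 115 = 13.915
0.303 * 114 = 34.542
0.152 * -21 = -3.192
0.303 * -72 = -21.816
0.121 * -98 = -11.858
EU = 13.915 + 34.542 + -3.192 + -21.816 + -11.858
= 11.59


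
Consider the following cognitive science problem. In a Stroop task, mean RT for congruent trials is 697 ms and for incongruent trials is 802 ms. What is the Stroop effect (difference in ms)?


Stroop effect = RT(incongruent) - RT(congruent)
= 802 - 697
= 105 ms


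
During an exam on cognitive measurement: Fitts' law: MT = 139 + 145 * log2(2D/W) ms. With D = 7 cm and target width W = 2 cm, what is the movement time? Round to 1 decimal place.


MT = 139 + 145 * log2(2*7/2)
2D/W = 7.0
log2(7.0) = 2.8074
MT = 139 + 145 * 2.8074
= 546.1 ms


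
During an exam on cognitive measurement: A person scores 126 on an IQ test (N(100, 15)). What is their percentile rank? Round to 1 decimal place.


z = (IQ - mean) / SD
z = (126 - 100) / 15 = 1.7333
Percentile = Phi(1.7333) * 100
Phi(1.7333) = 0.958479
= 95.8


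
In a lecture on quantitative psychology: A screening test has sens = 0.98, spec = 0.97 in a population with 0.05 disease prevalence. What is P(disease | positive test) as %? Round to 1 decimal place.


PPV = (sens * prev) / (sens * prev + (1-spec) * (1-prev))
Numerator = 0.98 * 0.05 = 0.049
P(positive and no disease) = (1 - spec) * (1 - prev) = (1 - 0.97) * (1 - 0.05) = 0.0285
Denominator = 0.049 + 0.0285 = 0.0775
PPV = 0.049 / 0.0775 = 0.632258
As percentage = 63.2


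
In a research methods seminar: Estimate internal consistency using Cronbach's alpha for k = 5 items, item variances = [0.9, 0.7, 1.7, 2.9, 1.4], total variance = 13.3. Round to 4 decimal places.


alpha = (k/(k-1)) * (1 - sum(s_i^2)/s_total^2)
sum(item variances) = 7.6
k/(k-1) = 5/4 = 1.25
1 - 7.6/13.3 = 1 - 0.571429 = 0.428571
alpha = 1.25 * 0.428571
= 0.5357


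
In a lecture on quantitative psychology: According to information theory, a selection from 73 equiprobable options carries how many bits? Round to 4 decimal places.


H = log2(n)
H = log2(73)
= 6.1898


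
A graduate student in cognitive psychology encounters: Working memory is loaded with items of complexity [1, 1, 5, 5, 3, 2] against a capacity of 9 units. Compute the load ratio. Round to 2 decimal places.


Total complexity = 1 + 1 + 5 + 5 + 3 + 2 = 17
Load = total / capacity = 17 / 9
= 1.89


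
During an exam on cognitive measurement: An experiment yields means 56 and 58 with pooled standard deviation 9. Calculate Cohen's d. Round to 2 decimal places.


Cohen's d = (M1 - M2) / S_pooled
= (56 - 58) / 9
= -2 / 9
= -0.22


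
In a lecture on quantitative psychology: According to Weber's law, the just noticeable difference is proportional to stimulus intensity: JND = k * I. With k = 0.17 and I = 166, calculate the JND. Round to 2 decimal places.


JND = k * I
JND = 0.17 * 166
= 28.22


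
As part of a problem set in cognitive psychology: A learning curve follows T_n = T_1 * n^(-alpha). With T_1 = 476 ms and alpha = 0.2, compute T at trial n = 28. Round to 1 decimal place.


T_n = 476 * 28^(-0.2)
28^(-0.2) = 0.513533
T_n = 476 * 0.513533
= 244.4 ms


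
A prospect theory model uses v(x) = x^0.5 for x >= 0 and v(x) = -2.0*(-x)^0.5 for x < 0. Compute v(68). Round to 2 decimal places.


Since x = 68 >= 0, use v(x) = x^0.5
68^0.5 = 8.2462
v(68) = 8.25


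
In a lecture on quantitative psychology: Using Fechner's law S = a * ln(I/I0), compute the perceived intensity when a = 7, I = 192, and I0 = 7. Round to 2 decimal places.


S = 7 * ln(192/7)
I/I0 = 27.428571
ln(27.428571) = 3.3116
S = 7 * 3.3116
= 23.18


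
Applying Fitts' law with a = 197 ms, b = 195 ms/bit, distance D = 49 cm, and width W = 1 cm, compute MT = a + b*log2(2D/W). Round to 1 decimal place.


MT = 197 + 195 * log2(2*49/1)
2D/W = 98.0
log2(98.0) = 6.6147
MT = 197 + 195 * 6.6147
= 1486.9 ms


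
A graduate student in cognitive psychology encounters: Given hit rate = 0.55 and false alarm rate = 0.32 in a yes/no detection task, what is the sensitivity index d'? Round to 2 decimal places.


d' = z(HR) - z(FAR)
z(0.55) = 0.1257
z(0.32) = -0.4677
d' = 0.1257 - -0.4677
= 0.59


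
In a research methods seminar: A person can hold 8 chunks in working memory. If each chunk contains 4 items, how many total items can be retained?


Total items = chunks * items_per_chunk
= 8 * 4
= 32


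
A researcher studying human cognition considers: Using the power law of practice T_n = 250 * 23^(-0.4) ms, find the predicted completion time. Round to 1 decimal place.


T_n = 250 * 23^(-0.4)
23^(-0.4) = 0.285305
T_n = 250 * 0.285305
= 71.3 ms


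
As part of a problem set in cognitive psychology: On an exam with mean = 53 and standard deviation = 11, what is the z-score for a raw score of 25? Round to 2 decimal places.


z = (X - mu) / sigma
= (25 - 53) / 11
= -28 / 11
= -2.55


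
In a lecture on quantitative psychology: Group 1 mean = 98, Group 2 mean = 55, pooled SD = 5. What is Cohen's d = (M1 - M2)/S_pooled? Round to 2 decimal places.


Cohen's d = (M1 - M2) / S_pooled
= (98 - 55) / 5
= 43 / 5
= 8.60
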